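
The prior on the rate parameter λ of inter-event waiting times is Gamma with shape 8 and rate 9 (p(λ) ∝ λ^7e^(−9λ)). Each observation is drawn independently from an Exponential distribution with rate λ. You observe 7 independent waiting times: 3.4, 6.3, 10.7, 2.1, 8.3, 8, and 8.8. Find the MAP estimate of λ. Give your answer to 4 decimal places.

λ̂_MAP = 0.2473

The Exponential(rate=λ) likelihood is ∝ λ^n e^(−λΣtᵢ). Here n = 7 and Σtᵢ = 3.4 + 6.3 + 10.7 + 2.1 + 8.3 + 8 + 8.8 = 47.6.
Posterior ∝ λ^7e^(−9λ) · λ^7e^(−47.6λ) = λ^14e^(−56.6λ), i.e. Gamma(15, 56.6).
Mode = (a−1)/b = 14/56.6 ≈ 0.2473.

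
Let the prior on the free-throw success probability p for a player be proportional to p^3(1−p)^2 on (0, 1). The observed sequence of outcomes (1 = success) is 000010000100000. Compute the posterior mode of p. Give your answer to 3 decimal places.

The prior density ∝ p^3(1−p)^2 is the kernel of Beta(4, 3).
Data: 2 successes in 15 trials (from the sequence). The binomial likelihood contributes p^2(1−p)^13, so the posterior is Beta(4+2, 3+13) = Beta(6, 16).
For Beta(a, b) with a, b > 1 the mode is (a−1)/(a+b−2) = 5/20 ≈ 0.250.

p̂_MAP = 0.250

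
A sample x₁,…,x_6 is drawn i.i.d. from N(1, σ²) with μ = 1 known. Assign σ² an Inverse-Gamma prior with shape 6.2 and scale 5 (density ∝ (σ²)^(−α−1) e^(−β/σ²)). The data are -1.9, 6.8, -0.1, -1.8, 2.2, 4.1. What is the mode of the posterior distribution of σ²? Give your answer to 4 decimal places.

σ̂²_MAP = 3.5368

Sum of squared deviations about the known mean: SS = (-1.9−1)² + (6.8−1)² + (-0.1−1)² + (-1.8−1)² + (2.2−1)² + (4.1−1)² = 62.15.
The Normal likelihood contributes (σ²)^(−n/2) exp(−SS/(2σ²)), so the posterior is Inverse-Gamma(α + n/2, β + SS/2) = Inverse-Gamma(9.2, 36.075).
The mode of Inverse-Gamma(a, b) is b/(a+1) = 36.075/10.2 ≈ 3.5368.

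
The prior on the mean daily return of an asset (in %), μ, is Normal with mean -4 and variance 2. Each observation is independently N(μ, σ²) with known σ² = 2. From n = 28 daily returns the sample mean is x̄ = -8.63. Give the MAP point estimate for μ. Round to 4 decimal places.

n = 28, x̄ = -8.63.
For a Normal prior and Normal likelihood with known variance, the posterior is Normal; its mode equals its mean, the precision-weighted average.
Prior precision 1/σ₀² = 1/2 = 0.5; data precision n/σ² = 28/2 = 14.
μ̂ = (0.5·(-4) + 14·(-8.63)) / (0.5 + 14) = (-122.82)/14.5 = -6141/725 ≈ -8.4703.

μ̂_MAP = -8.4703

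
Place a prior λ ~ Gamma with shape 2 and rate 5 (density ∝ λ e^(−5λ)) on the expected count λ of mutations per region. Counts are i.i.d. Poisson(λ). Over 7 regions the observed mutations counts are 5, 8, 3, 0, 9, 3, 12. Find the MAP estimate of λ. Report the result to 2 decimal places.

λ̂_MAP = 3.42

Σxᵢ = 5+8+3+0+9+3+12 = 40, with n = 7.
Posterior ∝ λe^(−5λ) · λ^40e^(−7λ) = λ^41e^(−12λ), i.e. Gamma(shape=42, rate=12).
The mode of a Gamma(a, b) with a ≥ 1 (shape–rate) is (a−1)/b = 41/12 ≈ 3.42.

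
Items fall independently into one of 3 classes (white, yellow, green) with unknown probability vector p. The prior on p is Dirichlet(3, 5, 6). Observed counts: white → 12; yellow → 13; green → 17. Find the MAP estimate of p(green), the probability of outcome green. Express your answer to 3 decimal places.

MAP estimate of p(green) = 0.415

The posterior is Dirichlet(αᵢ + nᵢ) = Dirichlet(15, 18, 23).
For a Dirichlet(a₁,…,a_K) with all aᵢ > 1, the mode has j-th component (aⱼ − 1)/(Σaᵢ − K).
Here Σaᵢ = 56 and K = 3, so p(green) = (23 − 1)/(56 − 3) = 22/53 ≈ 0.415.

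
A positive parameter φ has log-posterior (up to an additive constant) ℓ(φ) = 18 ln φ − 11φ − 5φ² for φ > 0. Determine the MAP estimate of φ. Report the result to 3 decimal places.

φ̂_MAP = 0.900

ℓ'(φ) = 18/φ − 11 − 10φ. Setting this to zero and multiplying by φ: 10φ² + 11φ − 18 = 0.
φ = (−11 + √(11² + 4·10·18)) / (2·10) = (−11 + √841) / 20 = (−11 + 29)/20 = 9/10.
ℓ''(φ) = −18/φ² − 10 < 0, confirming a maximum.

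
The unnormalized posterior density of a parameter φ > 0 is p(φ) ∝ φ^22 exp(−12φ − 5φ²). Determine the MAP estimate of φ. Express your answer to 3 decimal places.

ℓ'(φ) = 22/φ − 12 − 10φ. Setting this to zero and multiplying by φ: 10φ² + 12φ − 22 = 0.
φ = (−12 + √(12² + 4·10·22)) / (2·10) = (−12 + √1024) / 20 = (−12 + 32)/20 = 1.
ℓ''(φ) = −22/φ² − 10 < 0, confirming a maximum.

φ̂_MAP = 1.000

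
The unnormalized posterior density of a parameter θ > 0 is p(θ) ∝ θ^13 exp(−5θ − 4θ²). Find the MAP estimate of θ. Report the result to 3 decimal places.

ℓ'(θ) = 13/θ − 5 − 8θ. Setting this to zero and multiplying by θ: 8θ² + 5θ − 13 = 0.
θ = (−5 + √(5² + 4·8·13)) / (2·8) = (−5 + √441) / 16 = (−5 + 21)/16 = 1.
ℓ''(θ) = −13/θ² − 8 < 0, confirming a maximum.

θ̂_MAP = 1.000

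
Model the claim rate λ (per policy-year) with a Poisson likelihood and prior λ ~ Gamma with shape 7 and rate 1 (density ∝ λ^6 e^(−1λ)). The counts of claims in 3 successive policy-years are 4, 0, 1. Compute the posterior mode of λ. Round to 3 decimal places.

Σxᵢ = 4+0+1 = 5, with n = 3.
Posterior ∝ λ^6e^(−1λ) · λ^5e^(−3λ) = λ^11e^(−4λ), i.e. Gamma(shape=12, rate=4).
The mode of a Gamma(a, b) with a ≥ 1 (shape–rate) is (a−1)/b = 11/4 ≈ 2.750.

λ̂_MAP = 2.750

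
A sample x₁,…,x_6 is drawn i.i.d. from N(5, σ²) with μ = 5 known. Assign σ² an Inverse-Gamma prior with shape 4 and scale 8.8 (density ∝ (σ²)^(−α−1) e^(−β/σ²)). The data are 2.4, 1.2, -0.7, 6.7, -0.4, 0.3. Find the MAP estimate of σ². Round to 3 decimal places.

σ̂²_MAP = 7.839

Sum of squared deviations about the known mean: SS = (2.4−5)² + (1.2−5)² + (-0.7−5)² + (6.7−5)² + (-0.4−5)² + (0.3−5)² = 107.83.
The Normal likelihood contributes (σ²)^(−n/2) exp(−SS/(2σ²)), so the posterior is Inverse-Gamma(α + n/2, β + SS/2) = Inverse-Gamma(7, 62.715).
The mode of Inverse-Gamma(a, b) is b/(a+1) = 62.715/8 ≈ 7.839.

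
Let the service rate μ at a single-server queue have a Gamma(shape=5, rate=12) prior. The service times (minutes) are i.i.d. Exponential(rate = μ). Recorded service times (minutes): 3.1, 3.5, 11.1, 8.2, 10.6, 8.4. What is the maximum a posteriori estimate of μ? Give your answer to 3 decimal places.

μ̂_MAP = 0.176

The Exponential(rate=μ) likelihood is ∝ μ^n e^(−μΣtᵢ). Here n = 6 and Σtᵢ = 3.1 + 3.5 + 11.1 + 8.2 + 10.6 + 8.4 = 44.9.
Posterior ∝ μ^4e^(−12μ) · μ^6e^(−44.9μ) = μ^10e^(−56.9μ), i.e. Gamma(11, 56.9).
Mode = (a−1)/b = 10/56.9 ≈ 0.176.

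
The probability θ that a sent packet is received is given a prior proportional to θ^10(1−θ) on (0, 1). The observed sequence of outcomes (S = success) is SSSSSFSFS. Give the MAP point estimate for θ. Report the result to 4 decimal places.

θ̂_MAP = 0.8500

The prior density ∝ θ^10(1−θ)^1 is the kernel of Beta(11, 2).
Data: 7 successes in 9 trials (from the sequence). The binomial likelihood contributes θ^7(1−θ)^2, so the posterior is Beta(11+7, 2+2) = Beta(18, 4).
For Beta(a, b) with a, b > 1 the mode is (a−1)/(a+b−2) = 17/20 ≈ 0.8500.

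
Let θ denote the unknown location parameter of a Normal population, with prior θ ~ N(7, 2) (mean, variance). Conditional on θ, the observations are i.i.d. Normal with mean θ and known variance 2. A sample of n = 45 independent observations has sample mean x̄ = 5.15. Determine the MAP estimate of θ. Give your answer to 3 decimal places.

n = 45, x̄ = 5.15.
For a Normal prior and Normal likelihood with known variance, the posterior is Normal; its mode equals its mean, the precision-weighted average.
Prior precision 1/σ₀² = 1/2 = 0.5; data precision n/σ² = 45/2 = 22.5.
θ̂ = (0.5·7 + 22.5·5.15) / (0.5 + 22.5) = 119.375/23 = 955/184 ≈ 5.190.

θ̂_MAP = 5.190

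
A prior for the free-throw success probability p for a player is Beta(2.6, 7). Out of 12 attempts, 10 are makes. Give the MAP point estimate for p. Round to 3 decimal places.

p̂_MAP = 0.592

Prior: Beta(2.6, 7).
Data: 10 successes in 12 trials. The binomial likelihood contributes p^10(1−p)^2, so the posterior is Beta(2.6+10, 7+2) = Beta(12.6, 9).
For Beta(a, b) with a, b > 1 the mode is (a−1)/(a+b−2) = 11.6/19.6 ≈ 0.592.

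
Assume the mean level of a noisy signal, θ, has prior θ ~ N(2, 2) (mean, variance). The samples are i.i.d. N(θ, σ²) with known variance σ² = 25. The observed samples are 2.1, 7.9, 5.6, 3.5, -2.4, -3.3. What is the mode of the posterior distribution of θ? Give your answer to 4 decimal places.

n = 6; x̄ = (2.1 + 7.9 + 5.6 + 3.5 + (-2.4) + (-3.3))/6 = 13.4/6 = 67/30 ≈ 2.2333.
For a Normal prior and Normal likelihood with known variance, the posterior is Normal; its mode equals its mean, the precision-weighted average.
Prior precision 1/σ₀² = 1/2 = 0.5; data precision n/σ² = 6/25 = 0.24.
θ̂ = (0.5·2 + 0.24·(67/30)) / (0.5 + 0.24) = 1.536/0.74 = 384/185 ≈ 2.0757.

θ̂_MAP = 2.0757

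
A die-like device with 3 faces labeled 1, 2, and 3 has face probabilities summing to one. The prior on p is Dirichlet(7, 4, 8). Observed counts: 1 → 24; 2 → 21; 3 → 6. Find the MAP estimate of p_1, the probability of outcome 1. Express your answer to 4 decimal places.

The posterior is Dirichlet(αᵢ + nᵢ) = Dirichlet(31, 25, 14).
For a Dirichlet(a₁,…,a_K) with all aᵢ > 1, the mode has j-th component (aⱼ − 1)/(Σaᵢ − K).
Here Σaᵢ = 70 and K = 3, so p_1 = (31 − 1)/(70 − 3) = 30/67 ≈ 0.4478.

MAP estimate: 0.4478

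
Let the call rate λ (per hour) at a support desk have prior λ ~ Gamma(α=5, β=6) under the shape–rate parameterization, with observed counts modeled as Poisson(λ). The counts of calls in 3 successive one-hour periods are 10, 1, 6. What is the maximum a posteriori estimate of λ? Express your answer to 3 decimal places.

λ̂_MAP = 2.333

Σxᵢ = 10+1+6 = 17, with n = 3.
Posterior ∝ λ^4e^(−6λ) · λ^17e^(−3λ) = λ^21e^(−9λ), i.e. Gamma(shape=22, rate=9).
The mode of a Gamma(a, b) with a ≥ 1 (shape–rate) is (a−1)/b = 21/9 ≈ 2.333.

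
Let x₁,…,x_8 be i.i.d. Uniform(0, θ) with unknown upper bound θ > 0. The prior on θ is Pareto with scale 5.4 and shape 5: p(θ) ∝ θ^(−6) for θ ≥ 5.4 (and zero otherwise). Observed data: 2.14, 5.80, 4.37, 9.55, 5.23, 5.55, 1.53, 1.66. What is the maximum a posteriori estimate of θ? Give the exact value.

The Uniform(0, θ) likelihood is θ^(−n) for θ ≥ max(xᵢ), zero otherwise. Here max(xᵢ) = 9.55.
Posterior ∝ θ^(−6) · θ^(−8) = θ^(−14) on θ ≥ max(5.4, 9.55) = 9.55.
This density is strictly decreasing in θ, so the posterior mode lies at the lower boundary of the support.

θ̂_MAP = 9.55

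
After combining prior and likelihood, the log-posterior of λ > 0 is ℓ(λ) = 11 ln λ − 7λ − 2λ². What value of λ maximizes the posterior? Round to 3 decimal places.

λ̂_MAP = 1.000

ℓ'(λ) = 11/λ − 7 − 4λ. Setting this to zero and multiplying by λ: 4λ² + 7λ − 11 = 0.
λ = (−7 + √(7² + 4·4·11)) / (2·4) = (−7 + √225) / 8 = (−7 + 15)/8 = 1.
ℓ''(λ) = −11/λ² − 4 < 0, confirming a maximum.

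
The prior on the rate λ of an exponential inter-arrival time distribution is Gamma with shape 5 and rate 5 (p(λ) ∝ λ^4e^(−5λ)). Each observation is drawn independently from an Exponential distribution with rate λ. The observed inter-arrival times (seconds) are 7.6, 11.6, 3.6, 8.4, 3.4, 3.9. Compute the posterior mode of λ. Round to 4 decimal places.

The Exponential(rate=λ) likelihood is ∝ λ^n e^(−λΣtᵢ). Here n = 6 and Σtᵢ = 7.6 + 11.6 + 3.6 + 8.4 + 3.4 + 3.9 = 38.5.
Posterior ∝ λ^4e^(−5λ) · λ^6e^(−38.5λ) = λ^10e^(−43.5λ), i.e. Gamma(11, 43.5).
Mode = (a−1)/b = 10/43.5 ≈ 0.2299.

λ̂_MAP = 0.2299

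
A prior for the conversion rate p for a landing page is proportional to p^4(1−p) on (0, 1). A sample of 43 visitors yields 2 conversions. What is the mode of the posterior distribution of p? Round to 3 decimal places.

The prior density ∝ p^4(1−p)^1 is the kernel of Beta(5, 2).
Data: 2 successes in 43 trials. The binomial likelihood contributes p^2(1−p)^41, so the posterior is Beta(5+2, 2+41) = Beta(7, 43).
For Beta(a, b) with a, b > 1 the mode is (a−1)/(a+b−2) = 6/48 ≈ 0.125.

p̂_MAP = 0.125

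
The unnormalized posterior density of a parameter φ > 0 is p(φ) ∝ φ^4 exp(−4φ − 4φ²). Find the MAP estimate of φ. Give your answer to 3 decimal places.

ℓ'(φ) = 4/φ − 4 − 8φ. Setting this to zero and multiplying by φ: 8φ² + 4φ − 4 = 0.
φ = (−4 + √(4² + 4·8·4)) / (2·8) = (−4 + √144) / 16 = (−4 + 12)/16 = 1/2.
ℓ''(φ) = −4/φ² − 8 < 0, confirming a maximum.

φ̂_MAP = 0.500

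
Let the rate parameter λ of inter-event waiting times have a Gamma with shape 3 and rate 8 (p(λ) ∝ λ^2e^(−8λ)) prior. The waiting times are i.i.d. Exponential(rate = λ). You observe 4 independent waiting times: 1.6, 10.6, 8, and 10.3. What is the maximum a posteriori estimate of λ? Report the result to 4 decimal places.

λ̂_MAP = 0.1558

The Exponential(rate=λ) likelihood is ∝ λ^n e^(−λΣtᵢ). Here n = 4 and Σtᵢ = 1.6 + 10.6 + 8 + 10.3 = 30.5.
Posterior ∝ λ^2e^(−8λ) · λ^4e^(−30.5λ) = λ^6e^(−38.5λ), i.e. Gamma(7, 38.5).
Mode = (a−1)/b = 6/38.5 ≈ 0.1558.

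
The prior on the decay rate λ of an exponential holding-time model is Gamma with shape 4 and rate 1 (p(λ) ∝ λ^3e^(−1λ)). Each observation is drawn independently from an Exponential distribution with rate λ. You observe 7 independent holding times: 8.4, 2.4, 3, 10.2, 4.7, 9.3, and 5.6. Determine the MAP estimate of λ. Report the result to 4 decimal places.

λ̂_MAP = 0.2242

The Exponential(rate=λ) likelihood is ∝ λ^n e^(−λΣtᵢ). Here n = 7 and Σtᵢ = 8.4 + 2.4 + 3 + 10.2 + 4.7 + 9.3 + 5.6 = 43.6.
Posterior ∝ λ^3e^(−1λ) · λ^7e^(−43.6λ) = λ^10e^(−44.6λ), i.e. Gamma(11, 44.6).
Mode = (a−1)/b = 10/44.6 ≈ 0.2242.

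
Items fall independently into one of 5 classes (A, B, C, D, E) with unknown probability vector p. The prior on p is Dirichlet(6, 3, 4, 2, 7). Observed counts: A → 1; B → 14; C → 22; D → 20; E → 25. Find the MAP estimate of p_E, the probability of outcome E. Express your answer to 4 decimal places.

The posterior is Dirichlet(αᵢ + nᵢ) = Dirichlet(7, 17, 26, 22, 32).
For a Dirichlet(a₁,…,a_K) with all aᵢ > 1, the mode has j-th component (aⱼ − 1)/(Σaᵢ − K).
Here Σaᵢ = 104 and K = 5, so p_E = (32 − 1)/(104 − 5) = 31/99 ≈ 0.3131.

MAP estimate of p_E = 0.3131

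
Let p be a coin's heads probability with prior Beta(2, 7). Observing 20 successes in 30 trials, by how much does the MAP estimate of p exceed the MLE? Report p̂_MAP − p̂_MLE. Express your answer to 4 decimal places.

Posterior is Beta(22, 17); MAP = (22−1)/(39−2) = 21/37 ≈ 0.56757.
MLE ignores the prior: p̂_MLE = k/n = 20/30 ≈ 0.66667.
Difference = 21/37 − 20/30 = -11/111 ≈ -0.0991.

MAP − MLE = -0.0991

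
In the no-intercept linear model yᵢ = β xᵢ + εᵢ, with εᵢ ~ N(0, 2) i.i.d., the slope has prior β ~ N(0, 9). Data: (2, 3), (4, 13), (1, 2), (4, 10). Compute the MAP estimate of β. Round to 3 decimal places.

log p(β | y) = −Σ(yᵢ − βxᵢ)²/(2·2) − β²/(2·9) + const.
Setting the derivative to zero: Σxᵢ(yᵢ − βxᵢ)/2 − β/9 = 0, so β = Σxᵢyᵢ / (Σxᵢ² + σ²/τ²).
Σxᵢyᵢ = 2·3 + 4·13 + 1·2 + 4·10 = 100; Σxᵢ² = 37; σ²/τ² = 2/9.
β̂_MAP = 100 / (37 + 2/9) = 100/(335/9) = 180/67 ≈ 2.687.

β̂_MAP = 2.687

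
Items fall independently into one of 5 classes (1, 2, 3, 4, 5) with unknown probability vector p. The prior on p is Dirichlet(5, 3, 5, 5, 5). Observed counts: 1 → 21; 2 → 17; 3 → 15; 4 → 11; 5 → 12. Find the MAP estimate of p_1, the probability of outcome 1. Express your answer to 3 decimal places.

The posterior is Dirichlet(αᵢ + nᵢ) = Dirichlet(26, 20, 20, 16, 17).
For a Dirichlet(a₁,…,a_K) with all aᵢ > 1, the mode has j-th component (aⱼ − 1)/(Σaᵢ − K).
Here Σaᵢ = 99 and K = 5, so p_1 = (26 − 1)/(99 − 5) = 25/94 ≈ 0.266.

MAP estimate: 0.266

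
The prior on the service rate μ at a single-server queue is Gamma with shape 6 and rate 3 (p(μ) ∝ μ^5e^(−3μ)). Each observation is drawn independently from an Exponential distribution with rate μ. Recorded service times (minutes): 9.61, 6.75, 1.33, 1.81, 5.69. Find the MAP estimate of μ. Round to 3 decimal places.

μ̂_MAP = 0.355

The Exponential(rate=μ) likelihood is ∝ μ^n e^(−μΣtᵢ). Here n = 5 and Σtᵢ = 9.61 + 6.75 + 1.33 + 1.81 + 5.69 = 25.19.
Posterior ∝ μ^5e^(−3μ) · μ^5e^(−25.19μ) = μ^10e^(−28.19μ), i.e. Gamma(11, 28.19).
Mode = (a−1)/b = 10/28.19 ≈ 0.355.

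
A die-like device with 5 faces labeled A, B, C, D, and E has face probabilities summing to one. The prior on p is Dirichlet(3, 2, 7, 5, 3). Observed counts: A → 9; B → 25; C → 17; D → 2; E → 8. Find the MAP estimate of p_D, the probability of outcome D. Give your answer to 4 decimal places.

MAP estimate of p_D = 0.0789

The posterior is Dirichlet(αᵢ + nᵢ) = Dirichlet(12, 27, 24, 7, 11).
For a Dirichlet(a₁,…,a_K) with all aᵢ > 1, the mode has j-th component (aⱼ − 1)/(Σaᵢ − K).
Here Σaᵢ = 81 and K = 5, so p_D = (7 − 1)/(81 − 5) = 6/76 ≈ 0.0789.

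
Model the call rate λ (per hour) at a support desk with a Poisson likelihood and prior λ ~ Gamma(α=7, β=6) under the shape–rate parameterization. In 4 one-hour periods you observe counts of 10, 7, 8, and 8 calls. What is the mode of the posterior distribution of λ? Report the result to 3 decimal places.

Σxᵢ = 10+7+8+8 = 33, with n = 4.
Posterior ∝ λ^6e^(−6λ) · λ^33e^(−4λ) = λ^39e^(−10λ), i.e. Gamma(shape=40, rate=10).
The mode of a Gamma(a, b) with a ≥ 1 (shape–rate) is (a−1)/b = 39/10 ≈ 3.900.

λ̂_MAP = 3.900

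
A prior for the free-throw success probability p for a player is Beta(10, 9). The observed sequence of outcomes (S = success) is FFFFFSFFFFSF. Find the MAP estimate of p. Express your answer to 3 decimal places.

Prior: Beta(10, 9).
Data: 2 successes in 12 trials (from the sequence). The binomial likelihood contributes p^2(1−p)^10, so the posterior is Beta(10+2, 9+10) = Beta(12, 19).
For Beta(a, b) with a, b > 1 the mode is (a−1)/(a+b−2) = 11/29 ≈ 0.379.

p̂_MAP = 0.379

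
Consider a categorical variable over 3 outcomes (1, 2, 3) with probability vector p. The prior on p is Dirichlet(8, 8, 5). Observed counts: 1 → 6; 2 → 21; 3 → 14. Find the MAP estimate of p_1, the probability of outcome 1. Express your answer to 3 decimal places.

MAP estimate: 0.220

The posterior is Dirichlet(αᵢ + nᵢ) = Dirichlet(14, 29, 19).
For a Dirichlet(a₁,…,a_K) with all aᵢ > 1, the mode has j-th component (aⱼ − 1)/(Σaᵢ − K).
Here Σaᵢ = 62 and K = 3, so p_1 = (14 − 1)/(62 − 3) = 13/59 ≈ 0.220.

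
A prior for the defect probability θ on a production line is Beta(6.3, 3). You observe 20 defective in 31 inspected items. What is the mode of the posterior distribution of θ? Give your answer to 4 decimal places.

θ̂_MAP = 0.6606

Prior: Beta(6.3, 3).
Data: 20 successes in 31 trials. The binomial likelihood contributes θ^20(1−θ)^11, so the posterior is Beta(6.3+20, 3+11) = Beta(26.3, 14).
For Beta(a, b) with a, b > 1 the mode is (a−1)/(a+b−2) = 25.3/38.3 ≈ 0.6606.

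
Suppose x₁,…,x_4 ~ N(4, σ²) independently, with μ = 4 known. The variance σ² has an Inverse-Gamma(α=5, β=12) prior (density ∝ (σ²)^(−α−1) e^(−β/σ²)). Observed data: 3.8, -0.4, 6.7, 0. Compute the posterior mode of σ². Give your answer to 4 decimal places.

σ̂²_MAP = 4.1681

Sum of squared deviations about the known mean: SS = (3.8−4)² + (-0.4−4)² + (6.7−4)² + (0−4)² = 42.69.
The Normal likelihood contributes (σ²)^(−n/2) exp(−SS/(2σ²)), so the posterior is Inverse-Gamma(α + n/2, β + SS/2) = Inverse-Gamma(7, 33.345).
The mode of Inverse-Gamma(a, b) is b/(a+1) = 33.345/8 ≈ 4.1681.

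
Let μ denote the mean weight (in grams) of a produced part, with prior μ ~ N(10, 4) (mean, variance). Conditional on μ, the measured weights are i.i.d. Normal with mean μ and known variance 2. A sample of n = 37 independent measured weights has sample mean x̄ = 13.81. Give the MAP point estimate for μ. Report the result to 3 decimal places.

μ̂_MAP = 13.759

n = 37, x̄ = 13.81.
For a Normal prior and Normal likelihood with known variance, the posterior is Normal; its mode equals its mean, the precision-weighted average.
Prior precision 1/σ₀² = 1/4 = 0.25; data precision n/σ² = 37/2 = 18.5.
μ̂ = (0.25·10 + 18.5·13.81) / (0.25 + 18.5) = 257.985/18.75 = 13.7592 ≈ 13.759.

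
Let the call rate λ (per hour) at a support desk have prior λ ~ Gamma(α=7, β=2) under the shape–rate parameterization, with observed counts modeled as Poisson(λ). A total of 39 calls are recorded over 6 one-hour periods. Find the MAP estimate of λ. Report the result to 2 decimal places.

Σxᵢ = 39, n = 6.
Posterior ∝ λ^6e^(−2λ) · λ^39e^(−6λ) = λ^45e^(−8λ), i.e. Gamma(shape=46, rate=8).
The mode of a Gamma(a, b) with a ≥ 1 (shape–rate) is (a−1)/b = 45/8 ≈ 5.63.

λ̂_MAP = 5.63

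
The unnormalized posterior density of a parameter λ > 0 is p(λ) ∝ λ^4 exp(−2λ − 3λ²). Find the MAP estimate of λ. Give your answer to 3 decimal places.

λ̂_MAP = 0.667

ℓ'(λ) = 4/λ − 2 − 6λ. Setting this to zero and multiplying by λ: 6λ² + 2λ − 4 = 0.
λ = (−2 + √(2² + 4·6·4)) / (2·6) = (−2 + √100) / 12 = (−2 + 10)/12 = 2/3.
ℓ''(λ) = −4/λ² − 6 < 0, confirming a maximum.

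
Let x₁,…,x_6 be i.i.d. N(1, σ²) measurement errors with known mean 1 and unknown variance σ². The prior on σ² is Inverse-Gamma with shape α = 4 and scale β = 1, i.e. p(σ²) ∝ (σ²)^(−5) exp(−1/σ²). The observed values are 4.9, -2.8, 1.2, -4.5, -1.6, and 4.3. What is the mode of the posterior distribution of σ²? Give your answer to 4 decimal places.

σ̂²_MAP = 4.9744

Sum of squared deviations about the known mean: SS = (4.9−1)² + (-2.8−1)² + (1.2−1)² + (-4.5−1)² + (-1.6−1)² + (4.3−1)² = 77.59.
The Normal likelihood contributes (σ²)^(−n/2) exp(−SS/(2σ²)), so the posterior is Inverse-Gamma(α + n/2, β + SS/2) = Inverse-Gamma(7, 39.795).
The mode of Inverse-Gamma(a, b) is b/(a+1) = 39.795/8 ≈ 4.9744.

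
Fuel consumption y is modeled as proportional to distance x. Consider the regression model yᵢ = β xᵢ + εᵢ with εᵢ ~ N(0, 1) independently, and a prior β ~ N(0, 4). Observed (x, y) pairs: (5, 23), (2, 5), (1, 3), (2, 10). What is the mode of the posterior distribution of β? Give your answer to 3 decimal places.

log p(β | y) = −Σ(yᵢ − βxᵢ)²/(2·1) − β²/(2·4) + const.
Setting the derivative to zero: Σxᵢ(yᵢ − βxᵢ)/1 − β/4 = 0, so β = Σxᵢyᵢ / (Σxᵢ² + σ²/τ²).
Σxᵢyᵢ = 5·23 + 2·5 + 1·3 + 2·10 = 148; Σxᵢ² = 34; σ²/τ² = 0.25.
β̂_MAP = 148 / (34 + 0.25) = 148/34.25 ≈ 4.321.

β̂_MAP = 4.321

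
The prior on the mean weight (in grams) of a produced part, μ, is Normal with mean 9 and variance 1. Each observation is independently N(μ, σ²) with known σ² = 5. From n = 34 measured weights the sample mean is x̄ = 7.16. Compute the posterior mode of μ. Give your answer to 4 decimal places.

μ̂_MAP = 7.3959

n = 34, x̄ = 7.16.
For a Normal prior and Normal likelihood with known variance, the posterior is Normal; its mode equals its mean, the precision-weighted average.
Prior precision 1/σ₀² = 1/1 = 1; data precision n/σ² = 34/5 = 6.8.
μ̂ = (1·9 + 6.8·7.16) / (1 + 6.8) = 57.688/7.8 = 7211/975 ≈ 7.3959.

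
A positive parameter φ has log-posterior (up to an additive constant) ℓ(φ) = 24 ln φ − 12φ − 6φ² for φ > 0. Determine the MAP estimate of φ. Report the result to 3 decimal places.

ℓ'(φ) = 24/φ − 12 − 12φ. Setting this to zero and multiplying by φ: 12φ² + 12φ − 24 = 0.
φ = (−12 + √(12² + 4·12·24)) / (2·12) = (−12 + √1296) / 24 = (−12 + 36)/24 = 1.
ℓ''(φ) = −24/φ² − 12 < 0, confirming a maximum.

φ̂_MAP = 1.000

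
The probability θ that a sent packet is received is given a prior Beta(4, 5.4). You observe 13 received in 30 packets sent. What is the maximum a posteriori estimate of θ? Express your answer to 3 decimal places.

θ̂_MAP = 0.428

Prior: Beta(4, 5.4).
Data: 13 successes in 30 trials. The binomial likelihood contributes θ^13(1−θ)^17, so the posterior is Beta(4+13, 5.4+17) = Beta(17, 22.4).
For Beta(a, b) with a, b > 1 the mode is (a−1)/(a+b−2) = 16/37.4 ≈ 0.428.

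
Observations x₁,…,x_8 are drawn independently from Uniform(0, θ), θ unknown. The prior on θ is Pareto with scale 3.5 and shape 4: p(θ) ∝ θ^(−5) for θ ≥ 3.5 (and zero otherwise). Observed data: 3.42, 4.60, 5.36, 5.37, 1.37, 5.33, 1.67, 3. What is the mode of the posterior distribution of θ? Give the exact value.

θ̂_MAP = 5.37

The Uniform(0, θ) likelihood is θ^(−n) for θ ≥ max(xᵢ), zero otherwise. Here max(xᵢ) = 5.37.
Posterior ∝ θ^(−5) · θ^(−8) = θ^(−13) on θ ≥ max(3.5, 5.37) = 5.37.
This density is strictly decreasing in θ, so the posterior mode lies at the lower boundary of the support.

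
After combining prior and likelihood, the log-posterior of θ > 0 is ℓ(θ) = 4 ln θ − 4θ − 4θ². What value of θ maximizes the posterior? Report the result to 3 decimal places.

θ̂_MAP = 0.500

ℓ'(θ) = 4/θ − 4 − 8θ. Setting this to zero and multiplying by θ: 8θ² + 4θ − 4 = 0.
θ = (−4 + √(4² + 4·8·4)) / (2·8) = (−4 + √144) / 16 = (−4 + 12)/16 = 1/2.
ℓ''(θ) = −4/θ² − 8 < 0, confirming a maximum.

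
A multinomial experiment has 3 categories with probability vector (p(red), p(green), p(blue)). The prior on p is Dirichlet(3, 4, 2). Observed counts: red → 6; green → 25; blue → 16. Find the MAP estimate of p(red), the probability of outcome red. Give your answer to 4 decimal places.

MAP estimate of p(red) = 0.1509

The posterior is Dirichlet(αᵢ + nᵢ) = Dirichlet(9, 29, 18).
For a Dirichlet(a₁,…,a_K) with all aᵢ > 1, the mode has j-th component (aⱼ − 1)/(Σaᵢ − K).
Here Σaᵢ = 56 and K = 3, so p(red) = (9 − 1)/(56 − 3) = 8/53 ≈ 0.1509.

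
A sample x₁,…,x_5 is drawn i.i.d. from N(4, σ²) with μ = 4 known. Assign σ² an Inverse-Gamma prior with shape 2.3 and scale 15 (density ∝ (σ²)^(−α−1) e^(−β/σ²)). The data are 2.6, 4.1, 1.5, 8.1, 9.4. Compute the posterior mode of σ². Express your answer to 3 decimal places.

σ̂²_MAP = 7.258

Sum of squared deviations about the known mean: SS = (2.6−4)² + (4.1−4)² + (1.5−4)² + (8.1−4)² + (9.4−4)² = 54.19.
The Normal likelihood contributes (σ²)^(−n/2) exp(−SS/(2σ²)), so the posterior is Inverse-Gamma(α + n/2, β + SS/2) = Inverse-Gamma(4.8, 42.095).
The mode of Inverse-Gamma(a, b) is b/(a+1) = 42.095/5.8 ≈ 7.258.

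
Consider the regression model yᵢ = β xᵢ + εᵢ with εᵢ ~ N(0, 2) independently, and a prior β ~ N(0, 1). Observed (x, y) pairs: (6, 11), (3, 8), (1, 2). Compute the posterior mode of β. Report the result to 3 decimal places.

β̂_MAP = 1.917

log p(β | y) = −Σ(yᵢ − βxᵢ)²/(2·2) − β²/(2·1) + const.
Setting the derivative to zero: Σxᵢ(yᵢ − βxᵢ)/2 − β/1 = 0, so β = Σxᵢyᵢ / (Σxᵢ² + σ²/τ²).
Σxᵢyᵢ = 6·11 + 3·8 + 1·2 = 92; Σxᵢ² = 46; σ²/τ² = 2.
β̂_MAP = 92 / (46 + 2) = 92/48 ≈ 1.917.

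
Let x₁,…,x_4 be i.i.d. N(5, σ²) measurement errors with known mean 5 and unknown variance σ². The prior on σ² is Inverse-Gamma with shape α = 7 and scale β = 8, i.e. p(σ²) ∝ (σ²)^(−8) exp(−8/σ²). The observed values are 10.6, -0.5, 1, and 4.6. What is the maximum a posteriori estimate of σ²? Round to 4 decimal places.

Sum of squared deviations about the known mean: SS = (10.6−5)² + (-0.5−5)² + (1−5)² + (4.6−5)² = 77.77.
The Normal likelihood contributes (σ²)^(−n/2) exp(−SS/(2σ²)), so the posterior is Inverse-Gamma(α + n/2, β + SS/2) = Inverse-Gamma(9, 46.885).
The mode of Inverse-Gamma(a, b) is b/(a+1) = 46.885/10 ≈ 4.6885.

σ̂²_MAP = 4.6885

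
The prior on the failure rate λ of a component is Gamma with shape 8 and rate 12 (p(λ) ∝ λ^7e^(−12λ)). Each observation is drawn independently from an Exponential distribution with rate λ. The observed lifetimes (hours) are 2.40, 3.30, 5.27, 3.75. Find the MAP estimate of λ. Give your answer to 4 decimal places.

λ̂_MAP = 0.4117

The Exponential(rate=λ) likelihood is ∝ λ^n e^(−λΣtᵢ). Here n = 4 and Σtᵢ = 2.40 + 3.30 + 5.27 + 3.75 = 14.72.
Posterior ∝ λ^7e^(−12λ) · λ^4e^(−14.72λ) = λ^11e^(−26.72λ), i.e. Gamma(12, 26.72).
Mode = (a−1)/b = 11/26.72 ≈ 0.4117.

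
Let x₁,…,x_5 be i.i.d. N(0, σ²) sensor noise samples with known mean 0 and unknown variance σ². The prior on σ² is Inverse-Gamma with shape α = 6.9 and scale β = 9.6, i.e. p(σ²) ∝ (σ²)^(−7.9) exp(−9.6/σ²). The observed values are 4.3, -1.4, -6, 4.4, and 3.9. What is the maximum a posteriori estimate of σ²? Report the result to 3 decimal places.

σ̂²_MAP = 5.299

Sum of squared deviations about the known mean: SS = (4.3−0)² + (-1.4−0)² + (-6−0)² + (4.4−0)² + (3.9−0)² = 91.02.
The Normal likelihood contributes (σ²)^(−n/2) exp(−SS/(2σ²)), so the posterior is Inverse-Gamma(α + n/2, β + SS/2) = Inverse-Gamma(9.4, 55.11).
The mode of Inverse-Gamma(a, b) is b/(a+1) = 55.11/10.4 ≈ 5.299.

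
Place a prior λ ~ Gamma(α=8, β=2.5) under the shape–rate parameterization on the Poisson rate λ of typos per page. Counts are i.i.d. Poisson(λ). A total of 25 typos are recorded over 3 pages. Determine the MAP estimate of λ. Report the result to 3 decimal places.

Σxᵢ = 25, n = 3.
Posterior ∝ λ^7e^(−2.5λ) · λ^25e^(−3λ) = λ^32e^(−5.5λ), i.e. Gamma(shape=33, rate=5.5).
The mode of a Gamma(a, b) with a ≥ 1 (shape–rate) is (a−1)/b = 32/5.5 ≈ 5.818.

λ̂_MAP = 5.818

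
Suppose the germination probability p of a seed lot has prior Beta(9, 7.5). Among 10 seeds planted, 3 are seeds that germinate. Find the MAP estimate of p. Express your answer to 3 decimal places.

p̂_MAP = 0.449

Prior: Beta(9, 7.5).
Data: 3 successes in 10 trials. The binomial likelihood contributes p^3(1−p)^7, so the posterior is Beta(9+3, 7.5+7) = Beta(12, 14.5).
For Beta(a, b) with a, b > 1 the mode is (a−1)/(a+b−2) = 11/24.5 ≈ 0.449.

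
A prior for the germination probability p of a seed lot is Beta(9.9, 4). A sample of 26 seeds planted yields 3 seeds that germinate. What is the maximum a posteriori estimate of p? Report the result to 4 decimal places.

Prior: Beta(9.9, 4).
Data: 3 successes in 26 trials. The binomial likelihood contributes p^3(1−p)^23, so the posterior is Beta(9.9+3, 4+23) = Beta(12.9, 27).
For Beta(a, b) with a, b > 1 the mode is (a−1)/(a+b−2) = 11.9/37.9 ≈ 0.3140.

p̂_MAP = 0.3140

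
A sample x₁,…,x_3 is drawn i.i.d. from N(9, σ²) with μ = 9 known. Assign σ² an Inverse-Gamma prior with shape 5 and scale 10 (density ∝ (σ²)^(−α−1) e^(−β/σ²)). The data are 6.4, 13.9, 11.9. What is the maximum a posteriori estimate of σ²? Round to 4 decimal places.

σ̂²_MAP = 3.9453

Sum of squared deviations about the known mean: SS = (6.4−9)² + (13.9−9)² + (11.9−9)² = 39.18.
The Normal likelihood contributes (σ²)^(−n/2) exp(−SS/(2σ²)), so the posterior is Inverse-Gamma(α + n/2, β + SS/2) = Inverse-Gamma(6.5, 29.59).
The mode of Inverse-Gamma(a, b) is b/(a+1) = 29.59/7.5 ≈ 3.9453.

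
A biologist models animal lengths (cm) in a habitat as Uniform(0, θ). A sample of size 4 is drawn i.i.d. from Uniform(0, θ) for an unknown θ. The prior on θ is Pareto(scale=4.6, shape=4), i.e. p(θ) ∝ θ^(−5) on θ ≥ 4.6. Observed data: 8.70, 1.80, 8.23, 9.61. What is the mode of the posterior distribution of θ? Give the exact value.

The Uniform(0, θ) likelihood is θ^(−n) for θ ≥ max(xᵢ), zero otherwise. Here max(xᵢ) = 9.61.
Posterior ∝ θ^(−5) · θ^(−4) = θ^(−9) on θ ≥ max(4.6, 9.61) = 9.61.
This density is strictly decreasing in θ, so the posterior mode lies at the lower boundary of the support.

θ̂_MAP = 9.61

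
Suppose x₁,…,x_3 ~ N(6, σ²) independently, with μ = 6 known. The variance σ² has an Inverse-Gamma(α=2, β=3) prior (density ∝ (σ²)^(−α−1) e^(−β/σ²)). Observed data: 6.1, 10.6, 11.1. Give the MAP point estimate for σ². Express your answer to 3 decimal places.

σ̂²_MAP = 5.909

Sum of squared deviations about the known mean: SS = (6.1−6)² + (10.6−6)² + (11.1−6)² = 47.18.
The Normal likelihood contributes (σ²)^(−n/2) exp(−SS/(2σ²)), so the posterior is Inverse-Gamma(α + n/2, β + SS/2) = Inverse-Gamma(3.5, 26.59).
The mode of Inverse-Gamma(a, b) is b/(a+1) = 26.59/4.5 ≈ 5.909.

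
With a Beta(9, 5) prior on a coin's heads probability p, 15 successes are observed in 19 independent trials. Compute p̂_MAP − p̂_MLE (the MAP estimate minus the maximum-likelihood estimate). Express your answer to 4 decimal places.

Posterior is Beta(24, 9); MAP = (24−1)/(33−2) = 23/31 ≈ 0.74194.
MLE ignores the prior: p̂_MLE = k/n = 15/19 ≈ 0.78947.
Difference = 23/31 − 15/19 = -28/589 ≈ -0.0475.

MAP − MLE = -0.0475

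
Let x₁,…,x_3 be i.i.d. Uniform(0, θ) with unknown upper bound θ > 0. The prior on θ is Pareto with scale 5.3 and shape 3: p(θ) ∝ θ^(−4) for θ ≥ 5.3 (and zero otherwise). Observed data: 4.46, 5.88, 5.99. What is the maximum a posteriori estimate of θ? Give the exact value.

θ̂_MAP = 5.99

The Uniform(0, θ) likelihood is θ^(−n) for θ ≥ max(xᵢ), zero otherwise. Here max(xᵢ) = 5.99.
Posterior ∝ θ^(−4) · θ^(−3) = θ^(−7) on θ ≥ max(5.3, 5.99) = 5.99.
This density is strictly decreasing in θ, so the posterior mode lies at the lower boundary of the support.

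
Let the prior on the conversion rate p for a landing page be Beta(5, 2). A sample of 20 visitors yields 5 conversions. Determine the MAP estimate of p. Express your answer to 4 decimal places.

p̂_MAP = 0.3600

Prior: Beta(5, 2).
Data: 5 successes in 20 trials. The binomial likelihood contributes p^5(1−p)^15, so the posterior is Beta(5+5, 2+15) = Beta(10, 17).
For Beta(a, b) with a, b > 1 the mode is (a−1)/(a+b−2) = 9/25 ≈ 0.3600.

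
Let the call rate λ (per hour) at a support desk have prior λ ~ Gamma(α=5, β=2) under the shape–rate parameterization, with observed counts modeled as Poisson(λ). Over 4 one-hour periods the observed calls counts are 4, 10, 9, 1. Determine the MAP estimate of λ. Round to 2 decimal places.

Σxᵢ = 4+10+9+1 = 24, with n = 4.
Posterior ∝ λ^4e^(−2λ) · λ^24e^(−4λ) = λ^28e^(−6λ), i.e. Gamma(shape=29, rate=6).
The mode of a Gamma(a, b) with a ≥ 1 (shape–rate) is (a−1)/b = 28/6 ≈ 4.67.

λ̂_MAP = 4.67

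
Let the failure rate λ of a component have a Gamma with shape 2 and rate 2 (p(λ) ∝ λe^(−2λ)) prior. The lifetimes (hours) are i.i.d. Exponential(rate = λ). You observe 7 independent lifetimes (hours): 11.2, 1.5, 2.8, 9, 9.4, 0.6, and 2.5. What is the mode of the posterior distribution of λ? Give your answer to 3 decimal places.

The Exponential(rate=λ) likelihood is ∝ λ^n e^(−λΣtᵢ). Here n = 7 and Σtᵢ = 11.2 + 1.5 + 2.8 + 9 + 9.4 + 0.6 + 2.5 = 37.
Posterior ∝ λe^(−2λ) · λ^7e^(−37λ) = λ^8e^(−39λ), i.e. Gamma(9, 39).
Mode = (a−1)/b = 8/39 ≈ 0.205.

λ̂_MAP = 0.205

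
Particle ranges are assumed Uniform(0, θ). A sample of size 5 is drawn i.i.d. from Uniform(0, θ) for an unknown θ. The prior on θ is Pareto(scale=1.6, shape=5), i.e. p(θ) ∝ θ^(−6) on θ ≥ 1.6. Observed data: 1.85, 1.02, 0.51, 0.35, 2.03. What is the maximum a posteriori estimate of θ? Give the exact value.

The Uniform(0, θ) likelihood is θ^(−n) for θ ≥ max(xᵢ), zero otherwise. Here max(xᵢ) = 2.03.
Posterior ∝ θ^(−6) · θ^(−5) = θ^(−11) on θ ≥ max(1.6, 2.03) = 2.03.
This density is strictly decreasing in θ, so the posterior mode lies at the lower boundary of the support.

θ̂_MAP = 2.03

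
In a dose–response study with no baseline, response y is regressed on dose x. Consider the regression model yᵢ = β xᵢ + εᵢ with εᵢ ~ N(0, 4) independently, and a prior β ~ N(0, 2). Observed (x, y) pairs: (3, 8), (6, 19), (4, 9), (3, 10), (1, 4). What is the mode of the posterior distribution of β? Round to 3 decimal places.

β̂_MAP = 2.849

log p(β | y) = −Σ(yᵢ − βxᵢ)²/(2·4) − β²/(2·2) + const.
Setting the derivative to zero: Σxᵢ(yᵢ − βxᵢ)/4 − β/2 = 0, so β = Σxᵢyᵢ / (Σxᵢ² + σ²/τ²).
Σxᵢyᵢ = 3·8 + 6·19 + 4·9 + 3·10 + 1·4 = 208; Σxᵢ² = 71; σ²/τ² = 2.
β̂_MAP = 208 / (71 + 2) = 208/73 ≈ 2.849.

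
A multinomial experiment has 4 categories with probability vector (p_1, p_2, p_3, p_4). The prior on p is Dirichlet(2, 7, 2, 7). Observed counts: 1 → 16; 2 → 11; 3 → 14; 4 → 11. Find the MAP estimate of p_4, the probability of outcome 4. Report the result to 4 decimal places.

MAP estimate: 0.2576

The posterior is Dirichlet(αᵢ + nᵢ) = Dirichlet(18, 18, 16, 18).
For a Dirichlet(a₁,…,a_K) with all aᵢ > 1, the mode has j-th component (aⱼ − 1)/(Σaᵢ − K).
Here Σaᵢ = 70 and K = 4, so p_4 = (18 − 1)/(70 − 4) = 17/66 ≈ 0.2576.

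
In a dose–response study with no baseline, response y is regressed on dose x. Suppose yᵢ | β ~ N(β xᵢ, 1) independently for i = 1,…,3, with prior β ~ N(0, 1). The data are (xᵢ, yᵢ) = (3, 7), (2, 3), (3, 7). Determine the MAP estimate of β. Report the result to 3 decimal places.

log p(β | y) = −Σ(yᵢ − βxᵢ)²/(2·1) − β²/(2·1) + const.
Setting the derivative to zero: Σxᵢ(yᵢ − βxᵢ)/1 − β/1 = 0, so β = Σxᵢyᵢ / (Σxᵢ² + σ²/τ²).
Σxᵢyᵢ = 3·7 + 2·3 + 3·7 = 48; Σxᵢ² = 22; σ²/τ² = 1.
β̂_MAP = 48 / (22 + 1) = 48/23 ≈ 2.087.

β̂_MAP = 2.087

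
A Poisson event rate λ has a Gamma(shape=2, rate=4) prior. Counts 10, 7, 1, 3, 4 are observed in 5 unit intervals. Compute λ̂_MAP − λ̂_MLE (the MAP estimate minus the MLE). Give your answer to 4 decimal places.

MAP − MLE = -2.1111

Σxᵢ = 25. Posterior is Gamma(27, 9); MAP = (27−1)/9 = 26/9 ≈ 2.88889.
MLE = x̄ = 25/5 ≈ 5.00000.
Difference = 26/9 − 25/5 = -19/9 ≈ -2.1111.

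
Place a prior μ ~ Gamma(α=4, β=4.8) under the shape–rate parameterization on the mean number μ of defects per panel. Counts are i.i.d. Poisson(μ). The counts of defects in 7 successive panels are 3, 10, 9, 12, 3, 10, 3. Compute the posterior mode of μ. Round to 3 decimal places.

μ̂_MAP = 4.492

Σxᵢ = 3+10+9+12+3+10+3 = 50, with n = 7.
Posterior ∝ μ^3e^(−4.8μ) · μ^50e^(−7μ) = μ^53e^(−11.8μ), i.e. Gamma(shape=54, rate=11.8).
The mode of a Gamma(a, b) with a ≥ 1 (shape–rate) is (a−1)/b = 53/11.8 ≈ 4.492.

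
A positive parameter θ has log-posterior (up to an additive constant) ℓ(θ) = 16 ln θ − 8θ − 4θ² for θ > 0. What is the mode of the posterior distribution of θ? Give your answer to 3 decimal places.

ℓ'(θ) = 16/θ − 8 − 8θ. Setting this to zero and multiplying by θ: 8θ² + 8θ − 16 = 0.
θ = (−8 + √(8² + 4·8·16)) / (2·8) = (−8 + √576) / 16 = (−8 + 24)/16 = 1.
ℓ''(θ) = −16/θ² − 8 < 0, confirming a maximum.

θ̂_MAP = 1.000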